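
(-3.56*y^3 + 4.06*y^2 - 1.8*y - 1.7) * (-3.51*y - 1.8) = 12.4956*y^4 - 7.8426*y^3 - 0.99*y^2 + 9.207*y + 3.06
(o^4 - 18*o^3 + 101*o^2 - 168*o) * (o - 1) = o^5 - 19*o^4 + 119*o^3 - 269*o^2 + 168*o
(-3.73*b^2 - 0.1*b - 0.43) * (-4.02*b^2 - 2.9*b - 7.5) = 14.9946*b^4 + 11.219*b^3 + 29.9936*b^2 + 1.997*b + 3.225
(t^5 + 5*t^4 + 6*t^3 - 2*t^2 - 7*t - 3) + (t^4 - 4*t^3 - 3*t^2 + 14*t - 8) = t^5 + 6*t^4 + 2*t^3 - 5*t^2 + 7*t - 11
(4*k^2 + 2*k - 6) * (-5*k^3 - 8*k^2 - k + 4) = -20*k^5 - 42*k^4 + 10*k^3 + 62*k^2 + 14*k - 24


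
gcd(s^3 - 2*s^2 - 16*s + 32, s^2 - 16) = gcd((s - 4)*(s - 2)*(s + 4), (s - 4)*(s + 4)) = s^2 - 16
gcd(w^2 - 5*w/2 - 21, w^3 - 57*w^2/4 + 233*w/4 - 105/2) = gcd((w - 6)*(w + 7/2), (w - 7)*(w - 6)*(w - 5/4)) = w - 6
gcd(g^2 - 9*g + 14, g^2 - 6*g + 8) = g - 2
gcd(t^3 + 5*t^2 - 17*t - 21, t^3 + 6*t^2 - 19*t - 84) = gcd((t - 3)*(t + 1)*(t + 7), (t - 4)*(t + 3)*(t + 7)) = t + 7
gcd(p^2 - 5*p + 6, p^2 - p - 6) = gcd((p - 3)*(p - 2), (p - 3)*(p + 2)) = p - 3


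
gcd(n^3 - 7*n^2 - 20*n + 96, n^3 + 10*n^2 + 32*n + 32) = n + 4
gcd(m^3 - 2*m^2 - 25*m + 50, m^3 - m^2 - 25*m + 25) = m^2 - 25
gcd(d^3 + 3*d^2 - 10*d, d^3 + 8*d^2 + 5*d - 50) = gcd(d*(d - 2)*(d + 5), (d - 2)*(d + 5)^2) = d^2 + 3*d - 10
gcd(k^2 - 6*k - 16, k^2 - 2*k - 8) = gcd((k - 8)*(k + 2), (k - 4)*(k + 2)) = k + 2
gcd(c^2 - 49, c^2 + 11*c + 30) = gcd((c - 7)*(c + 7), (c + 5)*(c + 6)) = 1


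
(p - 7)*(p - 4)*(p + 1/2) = p^3 - 21*p^2/2 + 45*p/2 + 14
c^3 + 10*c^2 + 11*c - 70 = (c - 2)*(c + 5)*(c + 7)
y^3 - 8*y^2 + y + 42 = (y - 7)*(y - 3)*(y + 2)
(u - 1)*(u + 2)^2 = u^3 + 3*u^2 - 4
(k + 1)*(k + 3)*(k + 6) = k^3 + 10*k^2 + 27*k + 18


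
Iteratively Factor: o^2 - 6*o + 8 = (o - 4)*(o - 2)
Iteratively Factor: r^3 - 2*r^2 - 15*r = (r - 5)*(r^2 + 3*r) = r*(r - 5)*(r + 3)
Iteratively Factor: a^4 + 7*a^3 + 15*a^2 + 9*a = (a + 1)*(a^3 + 6*a^2 + 9*a) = a*(a + 1)*(a^2 + 6*a + 9) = a*(a + 1)*(a + 3)*(a + 3)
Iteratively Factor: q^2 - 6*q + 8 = (q - 4)*(q - 2)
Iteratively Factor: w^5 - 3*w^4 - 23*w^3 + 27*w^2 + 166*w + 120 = (w - 4)*(w^4 + w^3 - 19*w^2 - 49*w - 30) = (w - 4)*(w + 2)*(w^3 - w^2 - 17*w - 15) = (w - 5)*(w - 4)*(w + 2)*(w^2 + 4*w + 3) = (w - 5)*(w - 4)*(w + 1)*(w + 2)*(w + 3)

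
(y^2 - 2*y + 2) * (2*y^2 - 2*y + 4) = 2*y^4 - 6*y^3 + 12*y^2 - 12*y + 8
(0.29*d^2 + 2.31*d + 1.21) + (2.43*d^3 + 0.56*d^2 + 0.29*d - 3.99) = 2.43*d^3 + 0.85*d^2 + 2.6*d - 2.78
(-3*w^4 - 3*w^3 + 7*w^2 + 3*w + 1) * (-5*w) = 15*w^5 + 15*w^4 - 35*w^3 - 15*w^2 - 5*w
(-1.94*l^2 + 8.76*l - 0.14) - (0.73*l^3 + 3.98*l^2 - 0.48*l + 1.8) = -0.73*l^3 - 5.92*l^2 + 9.24*l - 1.94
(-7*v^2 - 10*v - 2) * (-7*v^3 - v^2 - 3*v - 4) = 49*v^5 + 77*v^4 + 45*v^3 + 60*v^2 + 46*v + 8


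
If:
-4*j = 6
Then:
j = -3/2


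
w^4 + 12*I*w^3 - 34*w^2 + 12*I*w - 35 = (w - I)*(w + I)*(w + 5*I)*(w + 7*I)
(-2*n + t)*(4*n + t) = -8*n^2 + 2*n*t + t^2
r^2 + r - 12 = (r - 3)*(r + 4)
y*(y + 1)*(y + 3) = y^3 + 4*y^2 + 3*y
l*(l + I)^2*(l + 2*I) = l^4 + 4*I*l^3 - 5*l^2 - 2*I*l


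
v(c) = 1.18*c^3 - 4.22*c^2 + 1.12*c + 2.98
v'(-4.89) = 127.04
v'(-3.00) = 58.30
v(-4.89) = -241.38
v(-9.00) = -1209.14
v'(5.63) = 65.81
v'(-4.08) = 94.48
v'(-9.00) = 363.82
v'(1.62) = -3.26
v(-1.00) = -3.54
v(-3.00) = -70.22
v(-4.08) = -151.98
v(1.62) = -1.26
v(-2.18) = -31.74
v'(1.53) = -3.51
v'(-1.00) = 13.10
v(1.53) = -0.96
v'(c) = 3.54*c^2 - 8.44*c + 1.12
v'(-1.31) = 18.25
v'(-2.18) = 36.34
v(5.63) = 86.10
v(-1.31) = -8.38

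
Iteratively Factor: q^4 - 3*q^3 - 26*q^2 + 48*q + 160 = (q + 4)*(q^3 - 7*q^2 + 2*q + 40) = (q - 5)*(q + 4)*(q^2 - 2*q - 8) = (q - 5)*(q - 4)*(q + 4)*(q + 2)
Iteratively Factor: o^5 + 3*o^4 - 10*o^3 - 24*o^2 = (o + 2)*(o^4 + o^3 - 12*o^2) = (o - 3)*(o + 2)*(o^3 + 4*o^2) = (o - 3)*(o + 2)*(o + 4)*(o^2) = o*(o - 3)*(o + 2)*(o + 4)*(o)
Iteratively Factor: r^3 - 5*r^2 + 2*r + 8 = (r + 1)*(r^2 - 6*r + 8) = (r - 4)*(r + 1)*(r - 2)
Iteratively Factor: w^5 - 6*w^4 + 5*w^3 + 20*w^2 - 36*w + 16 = (w + 2)*(w^4 - 8*w^3 + 21*w^2 - 22*w + 8) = (w - 1)*(w + 2)*(w^3 - 7*w^2 + 14*w - 8) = (w - 2)*(w - 1)*(w + 2)*(w^2 - 5*w + 4) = (w - 2)*(w - 1)^2*(w + 2)*(w - 4)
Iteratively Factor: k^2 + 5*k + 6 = (k + 2)*(k + 3)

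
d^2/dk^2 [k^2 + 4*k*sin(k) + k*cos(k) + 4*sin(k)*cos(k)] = -4*k*sin(k) - k*cos(k) - 2*sin(k) - 8*sin(2*k) + 8*cos(k) + 2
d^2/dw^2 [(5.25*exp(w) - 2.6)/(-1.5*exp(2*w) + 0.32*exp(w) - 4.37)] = (-11.8125*exp(4*w) + 20.88*exp(3*w) + 202.7385*exp(2*w) - 75.24736*exp(w) - 96.622885)*exp(w)/(3.375*exp(6*w) - 2.16*exp(5*w) + 29.9583*exp(4*w) - 12.618368*exp(3*w) + 87.278514*exp(2*w) - 18.333024*exp(w) + 83.453453)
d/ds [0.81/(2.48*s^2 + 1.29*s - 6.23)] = (-4.0176*s - 1.0449)/(2.48*s^2 + 1.29*s - 6.23)^2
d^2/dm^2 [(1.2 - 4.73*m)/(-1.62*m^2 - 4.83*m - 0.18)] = ((3.24*m + 4.83)*(4.73*m - 1.2)*(6.48*m + 9.66) - (45.9756*m + 41.8038)*(1.62*m^2 + 4.83*m + 0.18))/(1.62*m^2 + 4.83*m + 0.18)^3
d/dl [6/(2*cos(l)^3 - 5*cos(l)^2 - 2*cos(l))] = 12*(3*sin(l) - sin(l)/cos(l)^2 - 5*tan(l))/(2*sin(l)^2 + 5*cos(l))^2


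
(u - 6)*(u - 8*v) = u^2 - 8*u*v - 6*u + 48*v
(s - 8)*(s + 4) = s^2 - 4*s - 32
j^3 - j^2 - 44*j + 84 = (j - 6)*(j - 2)*(j + 7)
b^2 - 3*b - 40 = (b - 8)*(b + 5)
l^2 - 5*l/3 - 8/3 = (l - 8/3)*(l + 1)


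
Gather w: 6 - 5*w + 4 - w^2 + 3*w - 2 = -w^2 - 2*w + 8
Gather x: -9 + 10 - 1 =0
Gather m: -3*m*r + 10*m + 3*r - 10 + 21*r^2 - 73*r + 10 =m*(10 - 3*r) + 21*r^2 - 70*r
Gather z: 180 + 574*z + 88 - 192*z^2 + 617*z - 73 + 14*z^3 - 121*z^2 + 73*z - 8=14*z^3 - 313*z^2 + 1264*z + 187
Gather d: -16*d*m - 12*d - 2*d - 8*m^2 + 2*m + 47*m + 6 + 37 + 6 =d*(-16*m - 14) - 8*m^2 + 49*m + 49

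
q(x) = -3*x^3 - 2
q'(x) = -9*x^2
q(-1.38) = 5.88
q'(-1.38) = -17.14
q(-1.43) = 6.77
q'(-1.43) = -18.40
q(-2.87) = 68.92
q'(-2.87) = -74.13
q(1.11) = -6.10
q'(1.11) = -11.09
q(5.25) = -436.11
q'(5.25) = -248.06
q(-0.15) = -1.99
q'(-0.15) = -0.20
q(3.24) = -104.04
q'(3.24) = -94.48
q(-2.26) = 32.63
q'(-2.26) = -45.97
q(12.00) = -5186.00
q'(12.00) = -1296.00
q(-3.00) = 79.00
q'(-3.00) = -81.00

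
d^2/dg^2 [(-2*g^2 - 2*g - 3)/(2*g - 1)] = -36/(8*g^3 - 12*g^2 + 6*g - 1)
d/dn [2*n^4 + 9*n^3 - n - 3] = 8*n^3 + 27*n^2 - 1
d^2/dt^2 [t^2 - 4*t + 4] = 2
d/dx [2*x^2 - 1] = 4*x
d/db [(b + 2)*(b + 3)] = 2*b + 5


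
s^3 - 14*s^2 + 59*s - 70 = (s - 7)*(s - 5)*(s - 2)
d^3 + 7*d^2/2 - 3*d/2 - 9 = (d - 3/2)*(d + 2)*(d + 3)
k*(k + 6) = k^2 + 6*k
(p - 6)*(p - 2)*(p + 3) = p^3 - 5*p^2 - 12*p + 36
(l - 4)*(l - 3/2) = l^2 - 11*l/2 + 6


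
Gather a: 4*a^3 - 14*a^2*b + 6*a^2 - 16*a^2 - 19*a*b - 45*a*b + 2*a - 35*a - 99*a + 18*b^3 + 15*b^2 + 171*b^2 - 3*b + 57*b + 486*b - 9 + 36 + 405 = 4*a^3 + a^2*(-14*b - 10) + a*(-64*b - 132) + 18*b^3 + 186*b^2 + 540*b + 432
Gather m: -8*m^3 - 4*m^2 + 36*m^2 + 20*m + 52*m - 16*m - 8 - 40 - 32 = -8*m^3 + 32*m^2 + 56*m - 80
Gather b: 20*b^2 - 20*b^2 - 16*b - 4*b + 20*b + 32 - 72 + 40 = 0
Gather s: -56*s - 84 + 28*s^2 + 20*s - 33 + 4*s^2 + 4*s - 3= 32*s^2 - 32*s - 120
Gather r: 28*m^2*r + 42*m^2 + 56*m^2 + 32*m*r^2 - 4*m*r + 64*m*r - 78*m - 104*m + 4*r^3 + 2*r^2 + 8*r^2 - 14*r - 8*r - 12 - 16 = 98*m^2 - 182*m + 4*r^3 + r^2*(32*m + 10) + r*(28*m^2 + 60*m - 22) - 28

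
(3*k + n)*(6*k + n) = 18*k^2 + 9*k*n + n^2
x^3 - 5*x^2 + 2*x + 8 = (x - 4)*(x - 2)*(x + 1)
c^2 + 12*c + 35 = (c + 5)*(c + 7)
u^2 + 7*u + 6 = (u + 1)*(u + 6)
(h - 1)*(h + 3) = h^2 + 2*h - 3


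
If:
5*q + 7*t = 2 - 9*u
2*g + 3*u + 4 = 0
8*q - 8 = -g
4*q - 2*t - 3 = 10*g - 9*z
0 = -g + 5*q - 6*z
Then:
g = 664/1661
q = 1578/1661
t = 2764/1661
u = -7972/4983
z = 3613/4983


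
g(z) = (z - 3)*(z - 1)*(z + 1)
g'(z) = (z - 3)*(z - 1) + (z - 3)*(z + 1) + (z - 1)*(z + 1) = 3*z^2 - 6*z - 1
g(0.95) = 0.20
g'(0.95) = -3.99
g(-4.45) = -140.08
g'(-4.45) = 85.11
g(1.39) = -1.50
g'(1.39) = -3.54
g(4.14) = 18.40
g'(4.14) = 25.58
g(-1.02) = -0.16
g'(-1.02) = 8.24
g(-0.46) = 2.73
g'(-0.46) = 2.39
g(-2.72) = -36.60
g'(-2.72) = 37.52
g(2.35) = -2.94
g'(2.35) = 1.47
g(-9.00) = -960.00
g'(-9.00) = 296.00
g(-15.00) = -4032.00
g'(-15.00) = 764.00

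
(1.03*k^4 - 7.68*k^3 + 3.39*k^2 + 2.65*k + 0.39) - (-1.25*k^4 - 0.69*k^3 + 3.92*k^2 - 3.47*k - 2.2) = 2.28*k^4 - 6.99*k^3 - 0.53*k^2 + 6.12*k + 2.59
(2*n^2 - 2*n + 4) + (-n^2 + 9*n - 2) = n^2 + 7*n + 2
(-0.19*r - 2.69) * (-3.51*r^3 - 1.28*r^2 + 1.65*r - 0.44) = 0.6669*r^4 + 9.6851*r^3 + 3.1297*r^2 - 4.3549*r + 1.1836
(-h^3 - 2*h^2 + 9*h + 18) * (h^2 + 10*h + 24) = -h^5 - 12*h^4 - 35*h^3 + 60*h^2 + 396*h + 432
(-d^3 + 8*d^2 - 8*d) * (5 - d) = d^4 - 13*d^3 + 48*d^2 - 40*d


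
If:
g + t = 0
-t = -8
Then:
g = -8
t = 8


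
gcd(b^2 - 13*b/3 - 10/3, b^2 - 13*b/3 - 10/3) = b^2 - 13*b/3 - 10/3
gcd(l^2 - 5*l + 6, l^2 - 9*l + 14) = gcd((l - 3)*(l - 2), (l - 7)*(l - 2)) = l - 2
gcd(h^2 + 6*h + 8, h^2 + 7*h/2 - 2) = h + 4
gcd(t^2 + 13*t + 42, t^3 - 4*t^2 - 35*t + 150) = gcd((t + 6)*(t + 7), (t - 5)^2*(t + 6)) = t + 6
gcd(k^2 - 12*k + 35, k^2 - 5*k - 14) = k - 7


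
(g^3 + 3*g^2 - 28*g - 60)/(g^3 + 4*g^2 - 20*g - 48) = (g - 5)/(g - 4)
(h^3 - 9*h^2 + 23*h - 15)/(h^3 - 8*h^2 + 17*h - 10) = (h - 3)/(h - 2)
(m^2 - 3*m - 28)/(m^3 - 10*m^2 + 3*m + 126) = (m + 4)/(m^2 - 3*m - 18)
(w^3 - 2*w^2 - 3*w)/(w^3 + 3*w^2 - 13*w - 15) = w/(w + 5)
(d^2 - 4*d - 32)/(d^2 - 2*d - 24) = (d - 8)/(d - 6)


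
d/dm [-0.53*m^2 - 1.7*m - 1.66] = -1.06*m - 1.7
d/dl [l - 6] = 1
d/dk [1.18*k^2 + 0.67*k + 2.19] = 2.36*k + 0.67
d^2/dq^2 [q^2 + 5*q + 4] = 2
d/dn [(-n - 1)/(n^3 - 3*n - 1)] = (-n^3 + 3*n + 3*(n + 1)*(n^2 - 1) + 1)/(-n^3 + 3*n + 1)^2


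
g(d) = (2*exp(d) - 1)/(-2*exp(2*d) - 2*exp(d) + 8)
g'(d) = (2*exp(d) - 1)*(4*exp(2*d) + 2*exp(d))/(-2*exp(2*d) - 2*exp(d) + 8)^2 + 2*exp(d)/(-2*exp(2*d) - 2*exp(d) + 8)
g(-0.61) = 0.01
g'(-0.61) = 0.18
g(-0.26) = 0.10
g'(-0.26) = 0.37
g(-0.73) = -0.01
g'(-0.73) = 0.15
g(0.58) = -1.32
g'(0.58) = 9.20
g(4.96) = -0.01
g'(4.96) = 0.01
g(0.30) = 1.03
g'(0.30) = 7.82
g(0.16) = 0.46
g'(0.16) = 2.07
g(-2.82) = -0.11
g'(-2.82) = 0.01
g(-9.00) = -0.12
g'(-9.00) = 0.00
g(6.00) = 0.00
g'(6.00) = 0.00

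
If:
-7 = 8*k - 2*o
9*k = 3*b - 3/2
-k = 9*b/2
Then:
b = 1/29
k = -9/58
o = 167/58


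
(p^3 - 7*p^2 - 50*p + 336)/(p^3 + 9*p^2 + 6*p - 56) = (p^2 - 14*p + 48)/(p^2 + 2*p - 8)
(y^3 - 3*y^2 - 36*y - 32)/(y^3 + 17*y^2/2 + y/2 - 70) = 2*(y^2 - 7*y - 8)/(2*y^2 + 9*y - 35)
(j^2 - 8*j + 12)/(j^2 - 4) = (j - 6)/(j + 2)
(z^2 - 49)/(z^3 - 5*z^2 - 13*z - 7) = (z + 7)/(z^2 + 2*z + 1)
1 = 1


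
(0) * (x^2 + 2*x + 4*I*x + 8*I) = 0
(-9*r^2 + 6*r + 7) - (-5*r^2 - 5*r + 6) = -4*r^2 + 11*r + 1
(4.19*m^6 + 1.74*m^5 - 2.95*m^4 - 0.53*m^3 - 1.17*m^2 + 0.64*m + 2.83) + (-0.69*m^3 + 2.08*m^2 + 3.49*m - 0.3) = 4.19*m^6 + 1.74*m^5 - 2.95*m^4 - 1.22*m^3 + 0.91*m^2 + 4.13*m + 2.53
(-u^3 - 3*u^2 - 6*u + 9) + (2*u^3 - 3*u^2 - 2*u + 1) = u^3 - 6*u^2 - 8*u + 10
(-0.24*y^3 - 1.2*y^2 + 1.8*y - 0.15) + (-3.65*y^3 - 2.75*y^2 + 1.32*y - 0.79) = -3.89*y^3 - 3.95*y^2 + 3.12*y - 0.94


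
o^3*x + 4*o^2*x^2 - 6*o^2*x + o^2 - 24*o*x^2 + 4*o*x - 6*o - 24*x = (o - 6)*(o + 4*x)*(o*x + 1)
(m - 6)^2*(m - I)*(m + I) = m^4 - 12*m^3 + 37*m^2 - 12*m + 36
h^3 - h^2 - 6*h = h*(h - 3)*(h + 2)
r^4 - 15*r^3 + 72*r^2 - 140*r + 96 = (r - 8)*(r - 3)*(r - 2)^2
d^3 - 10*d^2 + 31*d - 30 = (d - 5)*(d - 3)*(d - 2)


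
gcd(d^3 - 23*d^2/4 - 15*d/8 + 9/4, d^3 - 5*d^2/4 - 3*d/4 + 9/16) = d^2 + d/4 - 3/8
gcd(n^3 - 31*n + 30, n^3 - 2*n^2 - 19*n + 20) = n^2 - 6*n + 5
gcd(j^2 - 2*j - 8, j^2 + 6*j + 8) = j + 2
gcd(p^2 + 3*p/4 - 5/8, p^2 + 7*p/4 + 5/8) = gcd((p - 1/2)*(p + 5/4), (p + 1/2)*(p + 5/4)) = p + 5/4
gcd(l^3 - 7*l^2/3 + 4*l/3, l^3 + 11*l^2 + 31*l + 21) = 1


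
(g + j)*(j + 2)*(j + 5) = g*j^2 + 7*g*j + 10*g + j^3 + 7*j^2 + 10*j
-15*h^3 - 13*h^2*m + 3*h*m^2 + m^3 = (-3*h + m)*(h + m)*(5*h + m)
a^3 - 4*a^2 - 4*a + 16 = (a - 4)*(a - 2)*(a + 2)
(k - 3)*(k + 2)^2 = k^3 + k^2 - 8*k - 12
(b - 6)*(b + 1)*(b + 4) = b^3 - b^2 - 26*b - 24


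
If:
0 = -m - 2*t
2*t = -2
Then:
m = 2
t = -1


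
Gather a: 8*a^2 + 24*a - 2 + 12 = 8*a^2 + 24*a + 10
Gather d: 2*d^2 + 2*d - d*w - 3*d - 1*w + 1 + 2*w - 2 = 2*d^2 + d*(-w - 1) + w - 1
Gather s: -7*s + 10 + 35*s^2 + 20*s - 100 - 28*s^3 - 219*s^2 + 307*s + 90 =-28*s^3 - 184*s^2 + 320*s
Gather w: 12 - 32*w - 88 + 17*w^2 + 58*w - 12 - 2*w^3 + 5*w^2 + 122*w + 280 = -2*w^3 + 22*w^2 + 148*w + 192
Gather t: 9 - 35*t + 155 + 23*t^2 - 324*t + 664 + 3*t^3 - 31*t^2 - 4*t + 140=3*t^3 - 8*t^2 - 363*t + 968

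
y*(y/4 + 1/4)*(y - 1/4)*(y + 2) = y^4/4 + 11*y^3/16 + 5*y^2/16 - y/8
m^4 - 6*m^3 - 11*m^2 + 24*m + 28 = (m - 7)*(m - 2)*(m + 1)*(m + 2)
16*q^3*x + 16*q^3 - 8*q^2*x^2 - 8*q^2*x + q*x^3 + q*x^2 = (-4*q + x)^2*(q*x + q)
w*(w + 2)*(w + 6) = w^3 + 8*w^2 + 12*w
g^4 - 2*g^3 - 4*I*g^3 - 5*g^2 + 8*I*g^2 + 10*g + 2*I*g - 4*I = (g - 2)*(g - 2*I)*(g - I)^2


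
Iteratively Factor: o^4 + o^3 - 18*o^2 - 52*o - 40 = (o + 2)*(o^3 - o^2 - 16*o - 20) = (o - 5)*(o + 2)*(o^2 + 4*o + 4) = (o - 5)*(o + 2)^2*(o + 2)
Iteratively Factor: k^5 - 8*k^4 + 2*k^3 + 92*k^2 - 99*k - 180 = (k + 1)*(k^4 - 9*k^3 + 11*k^2 + 81*k - 180) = (k + 1)*(k + 3)*(k^3 - 12*k^2 + 47*k - 60) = (k - 5)*(k + 1)*(k + 3)*(k^2 - 7*k + 12) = (k - 5)*(k - 4)*(k + 1)*(k + 3)*(k - 3)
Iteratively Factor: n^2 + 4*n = (n)*(n + 4)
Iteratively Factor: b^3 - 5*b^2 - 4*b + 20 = (b + 2)*(b^2 - 7*b + 10) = (b - 2)*(b + 2)*(b - 5)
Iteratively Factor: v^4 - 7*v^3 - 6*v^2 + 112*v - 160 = (v - 2)*(v^3 - 5*v^2 - 16*v + 80) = (v - 2)*(v + 4)*(v^2 - 9*v + 20) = (v - 5)*(v - 2)*(v + 4)*(v - 4)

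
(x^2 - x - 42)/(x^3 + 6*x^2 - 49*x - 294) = 1/(x + 7)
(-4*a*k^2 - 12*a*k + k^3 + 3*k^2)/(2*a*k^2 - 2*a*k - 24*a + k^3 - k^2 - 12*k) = k*(-4*a + k)/(2*a*k - 8*a + k^2 - 4*k)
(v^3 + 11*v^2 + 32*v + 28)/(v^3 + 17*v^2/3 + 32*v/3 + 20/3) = 3*(v + 7)/(3*v + 5)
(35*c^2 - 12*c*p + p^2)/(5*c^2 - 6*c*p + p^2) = (-7*c + p)/(-c + p)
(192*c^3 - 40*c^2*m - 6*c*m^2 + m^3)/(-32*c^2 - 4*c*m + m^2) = (-24*c^2 + 2*c*m + m^2)/(4*c + m)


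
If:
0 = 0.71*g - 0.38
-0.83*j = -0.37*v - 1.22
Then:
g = 0.54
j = 0.44578313253012*v + 1.46987951807229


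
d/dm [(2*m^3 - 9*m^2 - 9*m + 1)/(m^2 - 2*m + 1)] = (2*m^3 - 6*m^2 + 27*m + 7)/(m^3 - 3*m^2 + 3*m - 1)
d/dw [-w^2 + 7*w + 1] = 7 - 2*w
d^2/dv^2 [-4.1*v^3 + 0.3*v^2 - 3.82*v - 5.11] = 0.6 - 24.6*v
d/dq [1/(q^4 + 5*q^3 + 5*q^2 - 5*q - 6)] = (-4*q^3 - 15*q^2 - 10*q + 5)/(q^4 + 5*q^3 + 5*q^2 - 5*q - 6)^2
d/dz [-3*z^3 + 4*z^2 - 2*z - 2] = -9*z^2 + 8*z - 2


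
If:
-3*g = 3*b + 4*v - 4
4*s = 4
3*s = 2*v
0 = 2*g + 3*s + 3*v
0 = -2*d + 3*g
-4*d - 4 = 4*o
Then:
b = 37/12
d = -45/8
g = -15/4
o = 37/8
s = 1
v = 3/2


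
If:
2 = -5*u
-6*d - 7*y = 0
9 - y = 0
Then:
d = -21/2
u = -2/5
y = 9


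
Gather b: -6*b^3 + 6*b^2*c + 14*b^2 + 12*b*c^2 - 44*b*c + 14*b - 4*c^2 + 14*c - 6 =-6*b^3 + b^2*(6*c + 14) + b*(12*c^2 - 44*c + 14) - 4*c^2 + 14*c - 6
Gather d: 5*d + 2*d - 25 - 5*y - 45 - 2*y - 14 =7*d - 7*y - 84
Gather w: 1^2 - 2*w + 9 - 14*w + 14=24 - 16*w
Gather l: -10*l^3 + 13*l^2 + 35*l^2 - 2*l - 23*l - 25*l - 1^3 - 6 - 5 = -10*l^3 + 48*l^2 - 50*l - 12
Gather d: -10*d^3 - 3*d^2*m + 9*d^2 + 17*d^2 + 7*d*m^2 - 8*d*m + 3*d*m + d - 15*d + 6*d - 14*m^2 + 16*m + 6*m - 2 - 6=-10*d^3 + d^2*(26 - 3*m) + d*(7*m^2 - 5*m - 8) - 14*m^2 + 22*m - 8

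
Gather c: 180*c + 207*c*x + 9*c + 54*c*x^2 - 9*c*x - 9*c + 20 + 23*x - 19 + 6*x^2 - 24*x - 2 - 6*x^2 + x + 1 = c*(54*x^2 + 198*x + 180)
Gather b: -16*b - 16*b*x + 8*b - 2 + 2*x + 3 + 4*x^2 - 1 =b*(-16*x - 8) + 4*x^2 + 2*x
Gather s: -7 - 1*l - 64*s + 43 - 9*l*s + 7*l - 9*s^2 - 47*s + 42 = 6*l - 9*s^2 + s*(-9*l - 111) + 78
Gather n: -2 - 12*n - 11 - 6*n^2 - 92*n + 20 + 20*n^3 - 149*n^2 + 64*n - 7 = 20*n^3 - 155*n^2 - 40*n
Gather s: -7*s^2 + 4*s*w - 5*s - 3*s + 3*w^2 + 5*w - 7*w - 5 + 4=-7*s^2 + s*(4*w - 8) + 3*w^2 - 2*w - 1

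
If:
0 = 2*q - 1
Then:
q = 1/2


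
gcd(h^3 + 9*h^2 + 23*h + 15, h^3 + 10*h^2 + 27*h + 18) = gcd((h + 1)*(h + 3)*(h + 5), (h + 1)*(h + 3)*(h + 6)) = h^2 + 4*h + 3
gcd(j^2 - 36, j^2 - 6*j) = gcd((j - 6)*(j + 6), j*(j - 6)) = j - 6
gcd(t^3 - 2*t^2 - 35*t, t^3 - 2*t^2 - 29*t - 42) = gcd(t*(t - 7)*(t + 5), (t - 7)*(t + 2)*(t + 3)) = t - 7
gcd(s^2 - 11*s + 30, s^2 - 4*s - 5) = s - 5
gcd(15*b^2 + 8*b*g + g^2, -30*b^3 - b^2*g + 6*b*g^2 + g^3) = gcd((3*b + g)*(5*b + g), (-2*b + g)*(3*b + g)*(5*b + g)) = 15*b^2 + 8*b*g + g^2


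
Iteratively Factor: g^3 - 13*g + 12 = (g - 3)*(g^2 + 3*g - 4) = (g - 3)*(g - 1)*(g + 4)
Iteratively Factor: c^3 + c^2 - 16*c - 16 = (c - 4)*(c^2 + 5*c + 4) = (c - 4)*(c + 4)*(c + 1)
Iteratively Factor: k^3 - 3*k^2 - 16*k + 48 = (k - 4)*(k^2 + k - 12) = (k - 4)*(k + 4)*(k - 3)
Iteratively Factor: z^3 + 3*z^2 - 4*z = (z + 4)*(z^2 - z) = (z - 1)*(z + 4)*(z)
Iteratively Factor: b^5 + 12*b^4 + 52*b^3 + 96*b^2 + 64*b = (b + 2)*(b^4 + 10*b^3 + 32*b^2 + 32*b) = b*(b + 2)*(b^3 + 10*b^2 + 32*b + 32) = b*(b + 2)^2*(b^2 + 8*b + 16) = b*(b + 2)^2*(b + 4)*(b + 4)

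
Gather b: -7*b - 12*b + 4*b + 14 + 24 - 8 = 30 - 15*b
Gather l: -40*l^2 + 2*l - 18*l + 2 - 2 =-40*l^2 - 16*l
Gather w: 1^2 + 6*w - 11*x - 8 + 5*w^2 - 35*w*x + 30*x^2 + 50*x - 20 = 5*w^2 + w*(6 - 35*x) + 30*x^2 + 39*x - 27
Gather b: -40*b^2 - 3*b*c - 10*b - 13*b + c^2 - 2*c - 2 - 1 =-40*b^2 + b*(-3*c - 23) + c^2 - 2*c - 3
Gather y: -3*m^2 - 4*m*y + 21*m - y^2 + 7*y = -3*m^2 + 21*m - y^2 + y*(7 - 4*m)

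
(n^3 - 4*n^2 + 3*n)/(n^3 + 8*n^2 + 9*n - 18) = n*(n - 3)/(n^2 + 9*n + 18)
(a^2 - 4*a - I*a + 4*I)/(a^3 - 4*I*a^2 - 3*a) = (a - 4)/(a*(a - 3*I))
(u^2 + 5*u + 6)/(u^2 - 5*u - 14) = (u + 3)/(u - 7)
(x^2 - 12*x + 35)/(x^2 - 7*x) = (x - 5)/x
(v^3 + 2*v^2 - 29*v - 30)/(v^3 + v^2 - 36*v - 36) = (v - 5)/(v - 6)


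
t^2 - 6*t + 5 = (t - 5)*(t - 1)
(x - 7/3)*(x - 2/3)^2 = x^3 - 11*x^2/3 + 32*x/9 - 28/27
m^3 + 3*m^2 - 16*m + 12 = (m - 2)*(m - 1)*(m + 6)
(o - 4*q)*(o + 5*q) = o^2 + o*q - 20*q^2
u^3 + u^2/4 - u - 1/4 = (u - 1)*(u + 1/4)*(u + 1)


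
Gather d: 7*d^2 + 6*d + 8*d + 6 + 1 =7*d^2 + 14*d + 7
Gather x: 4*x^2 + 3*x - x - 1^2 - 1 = 4*x^2 + 2*x - 2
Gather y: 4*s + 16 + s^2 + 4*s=s^2 + 8*s + 16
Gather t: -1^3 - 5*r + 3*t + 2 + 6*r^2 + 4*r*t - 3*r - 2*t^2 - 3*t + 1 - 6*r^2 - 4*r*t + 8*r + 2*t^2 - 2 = 0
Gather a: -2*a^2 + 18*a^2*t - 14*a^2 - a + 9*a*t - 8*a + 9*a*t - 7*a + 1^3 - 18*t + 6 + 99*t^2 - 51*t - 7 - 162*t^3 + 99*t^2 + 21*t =a^2*(18*t - 16) + a*(18*t - 16) - 162*t^3 + 198*t^2 - 48*t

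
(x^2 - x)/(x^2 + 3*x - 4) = x/(x + 4)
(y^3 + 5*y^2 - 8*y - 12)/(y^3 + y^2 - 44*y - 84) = (y^2 - y - 2)/(y^2 - 5*y - 14)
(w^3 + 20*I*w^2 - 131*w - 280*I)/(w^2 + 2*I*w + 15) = (w^2 + 15*I*w - 56)/(w - 3*I)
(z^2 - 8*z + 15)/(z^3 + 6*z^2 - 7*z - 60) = (z - 5)/(z^2 + 9*z + 20)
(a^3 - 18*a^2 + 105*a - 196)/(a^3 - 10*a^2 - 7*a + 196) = (a - 4)/(a + 4)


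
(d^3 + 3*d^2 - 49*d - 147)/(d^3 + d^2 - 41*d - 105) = (d + 7)/(d + 5)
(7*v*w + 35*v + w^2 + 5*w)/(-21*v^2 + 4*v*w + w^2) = (-w - 5)/(3*v - w)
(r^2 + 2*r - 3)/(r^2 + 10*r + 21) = (r - 1)/(r + 7)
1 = 1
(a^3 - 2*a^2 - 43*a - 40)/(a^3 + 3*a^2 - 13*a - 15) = (a - 8)/(a - 3)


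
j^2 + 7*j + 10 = (j + 2)*(j + 5)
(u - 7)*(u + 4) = u^2 - 3*u - 28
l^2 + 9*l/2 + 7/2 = (l + 1)*(l + 7/2)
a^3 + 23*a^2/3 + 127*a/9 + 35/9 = (a + 1/3)*(a + 7/3)*(a + 5)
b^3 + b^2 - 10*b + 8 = (b - 2)*(b - 1)*(b + 4)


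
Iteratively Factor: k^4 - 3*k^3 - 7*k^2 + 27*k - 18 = (k - 1)*(k^3 - 2*k^2 - 9*k + 18) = (k - 2)*(k - 1)*(k^2 - 9) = (k - 2)*(k - 1)*(k + 3)*(k - 3)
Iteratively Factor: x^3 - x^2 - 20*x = (x)*(x^2 - x - 20) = x*(x + 4)*(x - 5)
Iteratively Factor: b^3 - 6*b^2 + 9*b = (b)*(b^2 - 6*b + 9) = b*(b - 3)*(b - 3)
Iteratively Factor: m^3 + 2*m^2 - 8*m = (m - 2)*(m^2 + 4*m) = m*(m - 2)*(m + 4)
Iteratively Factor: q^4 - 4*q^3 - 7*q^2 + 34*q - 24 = (q + 3)*(q^3 - 7*q^2 + 14*q - 8) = (q - 1)*(q + 3)*(q^2 - 6*q + 8) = (q - 4)*(q - 1)*(q + 3)*(q - 2)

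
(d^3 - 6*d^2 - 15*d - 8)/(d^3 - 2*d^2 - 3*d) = (d^2 - 7*d - 8)/(d*(d - 3))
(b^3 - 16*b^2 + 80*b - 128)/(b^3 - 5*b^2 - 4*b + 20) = (b^3 - 16*b^2 + 80*b - 128)/(b^3 - 5*b^2 - 4*b + 20)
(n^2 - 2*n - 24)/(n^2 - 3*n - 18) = (n + 4)/(n + 3)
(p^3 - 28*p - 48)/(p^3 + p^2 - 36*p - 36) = (p^2 + 6*p + 8)/(p^2 + 7*p + 6)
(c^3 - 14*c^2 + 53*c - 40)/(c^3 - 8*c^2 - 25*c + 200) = (c - 1)/(c + 5)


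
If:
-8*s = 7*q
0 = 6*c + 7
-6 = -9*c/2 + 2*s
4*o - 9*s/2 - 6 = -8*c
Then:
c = -7/6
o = -479/192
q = 45/7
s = -45/8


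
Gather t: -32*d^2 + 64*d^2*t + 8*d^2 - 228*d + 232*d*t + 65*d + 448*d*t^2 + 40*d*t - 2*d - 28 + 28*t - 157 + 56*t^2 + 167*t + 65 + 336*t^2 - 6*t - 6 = -24*d^2 - 165*d + t^2*(448*d + 392) + t*(64*d^2 + 272*d + 189) - 126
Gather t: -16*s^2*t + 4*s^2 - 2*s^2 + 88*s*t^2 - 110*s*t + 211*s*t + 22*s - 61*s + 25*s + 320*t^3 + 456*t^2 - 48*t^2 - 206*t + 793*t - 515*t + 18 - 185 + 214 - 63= 2*s^2 - 14*s + 320*t^3 + t^2*(88*s + 408) + t*(-16*s^2 + 101*s + 72) - 16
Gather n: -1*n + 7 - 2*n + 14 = 21 - 3*n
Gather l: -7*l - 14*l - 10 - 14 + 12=-21*l - 12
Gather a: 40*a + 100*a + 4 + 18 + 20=140*a + 42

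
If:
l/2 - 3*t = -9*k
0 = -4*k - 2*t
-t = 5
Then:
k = 5/2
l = -75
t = -5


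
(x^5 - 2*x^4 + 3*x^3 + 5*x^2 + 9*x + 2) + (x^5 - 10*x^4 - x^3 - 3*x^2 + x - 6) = 2*x^5 - 12*x^4 + 2*x^3 + 2*x^2 + 10*x - 4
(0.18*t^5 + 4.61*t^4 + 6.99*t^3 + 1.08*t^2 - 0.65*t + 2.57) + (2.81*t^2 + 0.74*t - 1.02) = 0.18*t^5 + 4.61*t^4 + 6.99*t^3 + 3.89*t^2 + 0.09*t + 1.55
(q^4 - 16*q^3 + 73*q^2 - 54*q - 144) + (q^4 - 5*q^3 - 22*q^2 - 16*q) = 2*q^4 - 21*q^3 + 51*q^2 - 70*q - 144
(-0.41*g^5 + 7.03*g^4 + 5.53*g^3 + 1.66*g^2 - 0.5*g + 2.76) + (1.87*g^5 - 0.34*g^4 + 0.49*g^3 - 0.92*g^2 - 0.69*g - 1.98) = 1.46*g^5 + 6.69*g^4 + 6.02*g^3 + 0.74*g^2 - 1.19*g + 0.78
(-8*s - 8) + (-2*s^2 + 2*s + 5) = -2*s^2 - 6*s - 3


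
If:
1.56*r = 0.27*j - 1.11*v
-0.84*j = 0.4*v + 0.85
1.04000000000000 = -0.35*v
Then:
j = 0.40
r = 2.18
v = -2.97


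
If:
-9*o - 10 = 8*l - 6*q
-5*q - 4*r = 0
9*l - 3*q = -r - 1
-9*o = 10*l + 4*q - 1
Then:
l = 147/394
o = -1346/1773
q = 202/197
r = -505/394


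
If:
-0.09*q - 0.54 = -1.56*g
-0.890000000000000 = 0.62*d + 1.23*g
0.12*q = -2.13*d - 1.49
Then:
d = 0.68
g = -1.07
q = -24.48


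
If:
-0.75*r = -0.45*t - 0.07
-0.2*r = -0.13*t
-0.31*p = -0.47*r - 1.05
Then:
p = 5.23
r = 1.21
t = 1.87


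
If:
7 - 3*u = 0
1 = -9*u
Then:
No Solution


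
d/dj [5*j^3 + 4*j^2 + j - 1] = 15*j^2 + 8*j + 1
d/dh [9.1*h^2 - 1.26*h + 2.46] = 18.2*h - 1.26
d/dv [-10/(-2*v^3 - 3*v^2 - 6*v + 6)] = 60*(-v^2 - v - 1)/(2*v^3 + 3*v^2 + 6*v - 6)^2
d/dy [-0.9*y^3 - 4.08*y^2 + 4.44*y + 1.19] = -2.7*y^2 - 8.16*y + 4.44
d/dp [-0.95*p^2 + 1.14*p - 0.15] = 1.14 - 1.9*p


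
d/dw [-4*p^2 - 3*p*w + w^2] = -3*p + 2*w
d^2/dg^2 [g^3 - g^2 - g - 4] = 6*g - 2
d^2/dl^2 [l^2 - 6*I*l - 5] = 2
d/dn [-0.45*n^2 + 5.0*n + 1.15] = 5.0 - 0.9*n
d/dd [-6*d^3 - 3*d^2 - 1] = 6*d*(-3*d - 1)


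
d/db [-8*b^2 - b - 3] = -16*b - 1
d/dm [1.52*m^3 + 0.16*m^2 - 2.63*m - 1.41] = 4.56*m^2 + 0.32*m - 2.63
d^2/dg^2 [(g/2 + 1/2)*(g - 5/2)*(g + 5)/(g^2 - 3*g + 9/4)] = 2*(58*g - 477)/(16*g^4 - 96*g^3 + 216*g^2 - 216*g + 81)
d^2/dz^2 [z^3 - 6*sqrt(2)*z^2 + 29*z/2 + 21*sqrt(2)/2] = 6*z - 12*sqrt(2)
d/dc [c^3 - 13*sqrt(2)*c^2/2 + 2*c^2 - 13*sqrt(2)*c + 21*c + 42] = 3*c^2 - 13*sqrt(2)*c + 4*c - 13*sqrt(2) + 21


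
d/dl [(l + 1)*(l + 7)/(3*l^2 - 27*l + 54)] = (-17*l^2 + 22*l + 207)/(3*(l^4 - 18*l^3 + 117*l^2 - 324*l + 324))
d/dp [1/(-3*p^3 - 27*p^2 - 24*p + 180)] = (p^2 + 6*p + 8/3)/(p^3 + 9*p^2 + 8*p - 60)^2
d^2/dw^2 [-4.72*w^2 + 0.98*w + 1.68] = -9.44000000000000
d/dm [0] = 0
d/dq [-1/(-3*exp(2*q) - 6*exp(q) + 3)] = -2*(exp(q) + 1)*exp(q)/(3*(exp(2*q) + 2*exp(q) - 1)^2)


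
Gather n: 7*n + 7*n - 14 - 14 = 14*n - 28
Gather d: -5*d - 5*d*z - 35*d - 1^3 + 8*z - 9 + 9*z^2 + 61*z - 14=d*(-5*z - 40) + 9*z^2 + 69*z - 24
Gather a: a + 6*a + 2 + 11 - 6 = 7*a + 7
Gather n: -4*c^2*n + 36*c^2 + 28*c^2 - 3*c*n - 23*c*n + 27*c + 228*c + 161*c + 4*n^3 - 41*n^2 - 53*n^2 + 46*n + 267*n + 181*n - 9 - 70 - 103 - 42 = 64*c^2 + 416*c + 4*n^3 - 94*n^2 + n*(-4*c^2 - 26*c + 494) - 224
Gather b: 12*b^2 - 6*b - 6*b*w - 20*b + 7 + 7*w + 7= 12*b^2 + b*(-6*w - 26) + 7*w + 14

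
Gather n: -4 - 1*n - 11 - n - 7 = -2*n - 22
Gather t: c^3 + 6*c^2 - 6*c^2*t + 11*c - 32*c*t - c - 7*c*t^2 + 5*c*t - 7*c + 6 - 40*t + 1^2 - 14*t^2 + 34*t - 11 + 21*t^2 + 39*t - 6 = c^3 + 6*c^2 + 3*c + t^2*(7 - 7*c) + t*(-6*c^2 - 27*c + 33) - 10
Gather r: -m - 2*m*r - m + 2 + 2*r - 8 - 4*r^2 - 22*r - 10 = -2*m - 4*r^2 + r*(-2*m - 20) - 16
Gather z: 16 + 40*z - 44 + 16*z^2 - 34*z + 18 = 16*z^2 + 6*z - 10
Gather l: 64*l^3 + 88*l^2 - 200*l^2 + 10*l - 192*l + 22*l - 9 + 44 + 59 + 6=64*l^3 - 112*l^2 - 160*l + 100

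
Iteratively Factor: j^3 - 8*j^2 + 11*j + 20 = (j - 5)*(j^2 - 3*j - 4) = (j - 5)*(j - 4)*(j + 1)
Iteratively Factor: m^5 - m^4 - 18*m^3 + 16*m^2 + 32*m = (m - 4)*(m^4 + 3*m^3 - 6*m^2 - 8*m) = (m - 4)*(m - 2)*(m^3 + 5*m^2 + 4*m) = (m - 4)*(m - 2)*(m + 4)*(m^2 + m) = m*(m - 4)*(m - 2)*(m + 4)*(m + 1)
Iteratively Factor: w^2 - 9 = (w - 3)*(w + 3)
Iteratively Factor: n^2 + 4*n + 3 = (n + 1)*(n + 3)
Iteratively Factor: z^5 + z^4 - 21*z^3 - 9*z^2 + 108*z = (z - 3)*(z^4 + 4*z^3 - 9*z^2 - 36*z) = z*(z - 3)*(z^3 + 4*z^2 - 9*z - 36) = z*(z - 3)^2*(z^2 + 7*z + 12) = z*(z - 3)^2*(z + 4)*(z + 3)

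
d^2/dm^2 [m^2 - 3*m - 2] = 2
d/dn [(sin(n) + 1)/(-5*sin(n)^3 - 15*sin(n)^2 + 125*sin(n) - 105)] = 2*(sin(n)^3 + 3*sin(n)^2 + 3*sin(n) - 23)*cos(n)/(5*(sin(n)^3 + 3*sin(n)^2 - 25*sin(n) + 21)^2)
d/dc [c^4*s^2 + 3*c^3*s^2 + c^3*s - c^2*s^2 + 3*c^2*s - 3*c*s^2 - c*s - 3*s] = s*(4*c^3*s + 9*c^2*s + 3*c^2 - 2*c*s + 6*c - 3*s - 1)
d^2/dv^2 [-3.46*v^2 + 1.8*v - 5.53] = -6.92000000000000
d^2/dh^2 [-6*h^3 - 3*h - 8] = -36*h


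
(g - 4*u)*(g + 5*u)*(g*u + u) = g^3*u + g^2*u^2 + g^2*u - 20*g*u^3 + g*u^2 - 20*u^3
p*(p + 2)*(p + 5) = p^3 + 7*p^2 + 10*p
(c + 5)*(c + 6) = c^2 + 11*c + 30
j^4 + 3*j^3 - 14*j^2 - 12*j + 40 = (j - 2)^2*(j + 2)*(j + 5)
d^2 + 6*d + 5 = (d + 1)*(d + 5)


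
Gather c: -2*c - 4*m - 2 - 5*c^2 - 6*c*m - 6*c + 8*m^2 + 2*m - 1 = -5*c^2 + c*(-6*m - 8) + 8*m^2 - 2*m - 3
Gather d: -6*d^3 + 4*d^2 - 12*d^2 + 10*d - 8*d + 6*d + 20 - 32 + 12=-6*d^3 - 8*d^2 + 8*d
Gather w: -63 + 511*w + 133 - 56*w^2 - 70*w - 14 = -56*w^2 + 441*w + 56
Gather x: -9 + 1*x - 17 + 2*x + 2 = 3*x - 24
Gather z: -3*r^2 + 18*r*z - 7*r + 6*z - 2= -3*r^2 - 7*r + z*(18*r + 6) - 2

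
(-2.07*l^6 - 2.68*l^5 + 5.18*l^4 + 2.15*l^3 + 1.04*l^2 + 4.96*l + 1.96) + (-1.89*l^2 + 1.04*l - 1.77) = -2.07*l^6 - 2.68*l^5 + 5.18*l^4 + 2.15*l^3 - 0.85*l^2 + 6.0*l + 0.19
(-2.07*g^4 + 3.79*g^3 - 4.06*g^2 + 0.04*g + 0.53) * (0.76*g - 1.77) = -1.5732*g^5 + 6.5443*g^4 - 9.7939*g^3 + 7.2166*g^2 + 0.332*g - 0.9381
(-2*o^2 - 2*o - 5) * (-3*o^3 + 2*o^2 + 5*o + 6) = 6*o^5 + 2*o^4 + o^3 - 32*o^2 - 37*o - 30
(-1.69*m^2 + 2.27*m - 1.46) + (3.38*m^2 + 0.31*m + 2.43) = 1.69*m^2 + 2.58*m + 0.97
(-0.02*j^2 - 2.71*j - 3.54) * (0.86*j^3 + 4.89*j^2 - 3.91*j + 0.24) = -0.0172*j^5 - 2.4284*j^4 - 16.2181*j^3 - 6.7193*j^2 + 13.191*j - 0.8496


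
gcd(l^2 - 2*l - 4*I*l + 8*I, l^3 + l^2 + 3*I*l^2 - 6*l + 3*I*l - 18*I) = l - 2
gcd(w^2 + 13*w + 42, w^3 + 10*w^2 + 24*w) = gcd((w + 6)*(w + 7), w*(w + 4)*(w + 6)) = w + 6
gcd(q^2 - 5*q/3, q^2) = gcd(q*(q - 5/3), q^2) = q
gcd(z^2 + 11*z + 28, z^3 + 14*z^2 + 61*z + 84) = z^2 + 11*z + 28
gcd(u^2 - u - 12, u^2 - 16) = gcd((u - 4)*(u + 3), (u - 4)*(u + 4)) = u - 4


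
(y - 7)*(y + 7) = y^2 - 49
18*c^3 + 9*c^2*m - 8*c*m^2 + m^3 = (-6*c + m)*(-3*c + m)*(c + m)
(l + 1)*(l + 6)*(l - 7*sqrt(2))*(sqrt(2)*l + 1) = sqrt(2)*l^4 - 13*l^3 + 7*sqrt(2)*l^3 - 91*l^2 - sqrt(2)*l^2 - 78*l - 49*sqrt(2)*l - 42*sqrt(2)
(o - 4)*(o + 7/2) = o^2 - o/2 - 14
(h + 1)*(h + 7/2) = h^2 + 9*h/2 + 7/2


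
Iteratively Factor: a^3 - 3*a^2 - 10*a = (a)*(a^2 - 3*a - 10) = a*(a + 2)*(a - 5)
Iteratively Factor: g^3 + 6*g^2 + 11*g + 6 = (g + 1)*(g^2 + 5*g + 6) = (g + 1)*(g + 3)*(g + 2)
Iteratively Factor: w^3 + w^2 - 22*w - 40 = (w - 5)*(w^2 + 6*w + 8) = (w - 5)*(w + 4)*(w + 2)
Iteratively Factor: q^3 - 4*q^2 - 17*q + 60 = (q - 3)*(q^2 - q - 20) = (q - 3)*(q + 4)*(q - 5)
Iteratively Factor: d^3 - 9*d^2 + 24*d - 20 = (d - 5)*(d^2 - 4*d + 4) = (d - 5)*(d - 2)*(d - 2)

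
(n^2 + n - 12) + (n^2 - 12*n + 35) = 2*n^2 - 11*n + 23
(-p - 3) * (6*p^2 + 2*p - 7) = -6*p^3 - 20*p^2 + p + 21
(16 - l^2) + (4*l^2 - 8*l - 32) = 3*l^2 - 8*l - 16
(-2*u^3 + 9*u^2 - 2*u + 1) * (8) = -16*u^3 + 72*u^2 - 16*u + 8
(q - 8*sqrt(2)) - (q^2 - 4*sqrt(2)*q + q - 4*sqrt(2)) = -q^2 + 4*sqrt(2)*q - 4*sqrt(2)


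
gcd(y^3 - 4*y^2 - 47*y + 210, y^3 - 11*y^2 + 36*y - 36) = y - 6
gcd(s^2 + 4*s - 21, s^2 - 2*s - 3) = s - 3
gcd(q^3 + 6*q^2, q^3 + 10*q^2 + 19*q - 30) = q + 6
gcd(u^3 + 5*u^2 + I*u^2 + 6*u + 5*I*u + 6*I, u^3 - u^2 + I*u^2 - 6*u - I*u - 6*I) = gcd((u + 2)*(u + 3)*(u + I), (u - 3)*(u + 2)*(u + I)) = u^2 + u*(2 + I) + 2*I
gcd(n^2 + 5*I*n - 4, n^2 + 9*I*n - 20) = n + 4*I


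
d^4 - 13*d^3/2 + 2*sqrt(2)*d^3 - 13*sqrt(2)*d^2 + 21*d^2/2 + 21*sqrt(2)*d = d*(d - 7/2)*(d - 3)*(d + 2*sqrt(2))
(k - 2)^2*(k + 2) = k^3 - 2*k^2 - 4*k + 8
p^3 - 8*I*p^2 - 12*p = p*(p - 6*I)*(p - 2*I)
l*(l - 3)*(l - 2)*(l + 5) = l^4 - 19*l^2 + 30*l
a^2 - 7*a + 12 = (a - 4)*(a - 3)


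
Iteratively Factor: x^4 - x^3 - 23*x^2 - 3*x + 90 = (x + 3)*(x^3 - 4*x^2 - 11*x + 30) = (x - 5)*(x + 3)*(x^2 + x - 6) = (x - 5)*(x - 2)*(x + 3)*(x + 3)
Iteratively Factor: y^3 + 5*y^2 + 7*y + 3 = (y + 3)*(y^2 + 2*y + 1) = (y + 1)*(y + 3)*(y + 1)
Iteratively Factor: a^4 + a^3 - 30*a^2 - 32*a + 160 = (a + 4)*(a^3 - 3*a^2 - 18*a + 40) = (a + 4)^2*(a^2 - 7*a + 10) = (a - 2)*(a + 4)^2*(a - 5)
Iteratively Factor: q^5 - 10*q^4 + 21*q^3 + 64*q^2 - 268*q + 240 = (q - 2)*(q^4 - 8*q^3 + 5*q^2 + 74*q - 120) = (q - 4)*(q - 2)*(q^3 - 4*q^2 - 11*q + 30) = (q - 4)*(q - 2)*(q + 3)*(q^2 - 7*q + 10) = (q - 4)*(q - 2)^2*(q + 3)*(q - 5)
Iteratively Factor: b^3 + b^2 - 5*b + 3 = (b + 3)*(b^2 - 2*b + 1) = (b - 1)*(b + 3)*(b - 1)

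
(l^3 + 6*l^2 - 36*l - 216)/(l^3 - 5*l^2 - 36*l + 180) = (l + 6)/(l - 5)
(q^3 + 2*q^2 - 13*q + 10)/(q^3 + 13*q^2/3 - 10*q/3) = 3*(q^2 - 3*q + 2)/(q*(3*q - 2))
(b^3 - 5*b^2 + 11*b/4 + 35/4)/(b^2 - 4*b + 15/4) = (2*b^2 - 5*b - 7)/(2*b - 3)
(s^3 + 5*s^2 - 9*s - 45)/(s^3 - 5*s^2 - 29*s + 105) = (s + 3)/(s - 7)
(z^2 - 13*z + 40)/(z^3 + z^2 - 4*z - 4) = (z^2 - 13*z + 40)/(z^3 + z^2 - 4*z - 4)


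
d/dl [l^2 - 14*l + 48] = 2*l - 14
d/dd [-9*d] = -9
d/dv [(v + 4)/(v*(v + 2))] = (-v^2 - 8*v - 8)/(v^2*(v^2 + 4*v + 4))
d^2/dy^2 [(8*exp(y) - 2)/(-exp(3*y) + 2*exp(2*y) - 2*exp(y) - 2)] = (-32*exp(6*y) + 66*exp(5*y) - 12*exp(4*y) + 216*exp(3*y) - 252*exp(2*y) + 72*exp(y) - 40)*exp(y)/(exp(9*y) - 6*exp(8*y) + 18*exp(7*y) - 26*exp(6*y) + 12*exp(5*y) + 24*exp(4*y) - 28*exp(3*y) + 24*exp(y) + 8)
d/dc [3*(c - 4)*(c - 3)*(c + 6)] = 9*c^2 - 6*c - 90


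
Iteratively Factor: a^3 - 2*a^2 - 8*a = (a)*(a^2 - 2*a - 8) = a*(a + 2)*(a - 4)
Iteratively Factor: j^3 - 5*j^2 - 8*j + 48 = (j - 4)*(j^2 - j - 12) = (j - 4)^2*(j + 3)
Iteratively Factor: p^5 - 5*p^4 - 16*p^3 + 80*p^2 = (p - 5)*(p^4 - 16*p^2) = (p - 5)*(p + 4)*(p^3 - 4*p^2) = (p - 5)*(p - 4)*(p + 4)*(p^2) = p*(p - 5)*(p - 4)*(p + 4)*(p)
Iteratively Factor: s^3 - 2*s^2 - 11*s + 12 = (s + 3)*(s^2 - 5*s + 4) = (s - 4)*(s + 3)*(s - 1)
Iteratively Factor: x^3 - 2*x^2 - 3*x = (x + 1)*(x^2 - 3*x) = x*(x + 1)*(x - 3)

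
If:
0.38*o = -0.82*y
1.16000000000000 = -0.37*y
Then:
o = 6.77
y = -3.14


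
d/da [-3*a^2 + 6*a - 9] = 6 - 6*a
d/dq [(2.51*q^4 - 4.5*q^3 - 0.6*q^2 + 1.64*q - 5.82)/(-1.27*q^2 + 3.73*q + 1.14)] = (-6.3754*q^5 + 33.8019*q^4 - 22.1244*q^3 - 15.5452*q^2 - 16.1508*q + 23.5782)/(1.6129*q^4 - 9.4742*q^3 + 11.0173*q^2 + 8.5044*q + 1.2996)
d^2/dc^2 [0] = 0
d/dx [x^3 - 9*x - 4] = 3*x^2 - 9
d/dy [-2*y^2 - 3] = -4*y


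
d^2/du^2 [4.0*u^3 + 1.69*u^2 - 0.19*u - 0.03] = 24.0*u + 3.38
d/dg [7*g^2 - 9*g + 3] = 14*g - 9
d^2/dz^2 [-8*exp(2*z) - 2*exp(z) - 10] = (-32*exp(z) - 2)*exp(z)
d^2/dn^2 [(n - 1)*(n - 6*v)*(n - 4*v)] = 6*n - 20*v - 2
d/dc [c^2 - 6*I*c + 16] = 2*c - 6*I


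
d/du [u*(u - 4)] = 2*u - 4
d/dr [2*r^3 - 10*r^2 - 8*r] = 6*r^2 - 20*r - 8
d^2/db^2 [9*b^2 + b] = 18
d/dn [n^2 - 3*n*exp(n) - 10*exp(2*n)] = -3*n*exp(n) + 2*n - 20*exp(2*n) - 3*exp(n)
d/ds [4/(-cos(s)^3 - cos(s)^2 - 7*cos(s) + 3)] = 4*(3*sin(s)^2 - 2*cos(s) - 10)*sin(s)/(cos(s)^3 + cos(s)^2 + 7*cos(s) - 3)^2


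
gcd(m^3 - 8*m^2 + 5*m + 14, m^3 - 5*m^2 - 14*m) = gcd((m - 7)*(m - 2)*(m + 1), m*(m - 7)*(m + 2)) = m - 7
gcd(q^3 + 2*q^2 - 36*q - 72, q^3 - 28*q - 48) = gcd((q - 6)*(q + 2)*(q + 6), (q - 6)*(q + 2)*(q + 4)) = q^2 - 4*q - 12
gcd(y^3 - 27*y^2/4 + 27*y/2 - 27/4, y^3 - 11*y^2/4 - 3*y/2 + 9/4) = y^2 - 15*y/4 + 9/4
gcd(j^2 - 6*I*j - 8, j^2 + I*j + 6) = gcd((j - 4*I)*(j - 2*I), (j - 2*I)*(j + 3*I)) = j - 2*I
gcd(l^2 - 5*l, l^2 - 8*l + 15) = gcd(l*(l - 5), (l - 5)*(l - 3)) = l - 5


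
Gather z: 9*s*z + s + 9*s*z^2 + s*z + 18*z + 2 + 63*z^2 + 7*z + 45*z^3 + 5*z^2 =s + 45*z^3 + z^2*(9*s + 68) + z*(10*s + 25) + 2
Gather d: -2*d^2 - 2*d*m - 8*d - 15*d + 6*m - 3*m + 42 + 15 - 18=-2*d^2 + d*(-2*m - 23) + 3*m + 39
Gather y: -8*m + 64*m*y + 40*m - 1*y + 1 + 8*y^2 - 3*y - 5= 32*m + 8*y^2 + y*(64*m - 4) - 4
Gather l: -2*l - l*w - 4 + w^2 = l*(-w - 2) + w^2 - 4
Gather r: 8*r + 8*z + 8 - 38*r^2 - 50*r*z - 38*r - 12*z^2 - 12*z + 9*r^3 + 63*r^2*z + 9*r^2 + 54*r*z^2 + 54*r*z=9*r^3 + r^2*(63*z - 29) + r*(54*z^2 + 4*z - 30) - 12*z^2 - 4*z + 8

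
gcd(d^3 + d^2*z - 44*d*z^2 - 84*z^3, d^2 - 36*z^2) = d + 6*z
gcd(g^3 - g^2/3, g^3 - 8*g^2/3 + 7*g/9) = g^2 - g/3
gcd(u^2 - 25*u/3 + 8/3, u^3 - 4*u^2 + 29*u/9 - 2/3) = u - 1/3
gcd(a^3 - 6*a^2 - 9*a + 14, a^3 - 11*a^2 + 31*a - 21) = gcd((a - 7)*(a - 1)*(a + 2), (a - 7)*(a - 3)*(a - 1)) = a^2 - 8*a + 7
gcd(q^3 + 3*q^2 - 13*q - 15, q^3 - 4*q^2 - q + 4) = q + 1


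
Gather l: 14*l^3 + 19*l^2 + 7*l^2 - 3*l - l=14*l^3 + 26*l^2 - 4*l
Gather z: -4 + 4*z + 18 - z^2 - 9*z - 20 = -z^2 - 5*z - 6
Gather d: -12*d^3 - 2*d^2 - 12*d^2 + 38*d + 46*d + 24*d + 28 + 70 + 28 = -12*d^3 - 14*d^2 + 108*d + 126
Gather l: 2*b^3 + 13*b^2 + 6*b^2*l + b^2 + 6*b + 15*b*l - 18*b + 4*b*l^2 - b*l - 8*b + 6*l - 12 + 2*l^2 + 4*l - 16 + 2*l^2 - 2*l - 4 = 2*b^3 + 14*b^2 - 20*b + l^2*(4*b + 4) + l*(6*b^2 + 14*b + 8) - 32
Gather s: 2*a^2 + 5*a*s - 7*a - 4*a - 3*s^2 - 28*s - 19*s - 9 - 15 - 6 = 2*a^2 - 11*a - 3*s^2 + s*(5*a - 47) - 30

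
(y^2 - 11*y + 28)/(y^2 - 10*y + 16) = (y^2 - 11*y + 28)/(y^2 - 10*y + 16)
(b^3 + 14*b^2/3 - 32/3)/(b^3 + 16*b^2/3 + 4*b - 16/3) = (3*b - 4)/(3*b - 2)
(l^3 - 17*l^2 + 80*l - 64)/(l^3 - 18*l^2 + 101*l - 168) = (l^2 - 9*l + 8)/(l^2 - 10*l + 21)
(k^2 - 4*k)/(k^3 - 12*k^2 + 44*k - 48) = k/(k^2 - 8*k + 12)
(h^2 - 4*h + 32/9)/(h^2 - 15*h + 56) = (h^2 - 4*h + 32/9)/(h^2 - 15*h + 56)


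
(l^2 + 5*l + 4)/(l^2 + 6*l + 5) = (l + 4)/(l + 5)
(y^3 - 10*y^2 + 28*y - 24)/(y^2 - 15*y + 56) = (y^3 - 10*y^2 + 28*y - 24)/(y^2 - 15*y + 56)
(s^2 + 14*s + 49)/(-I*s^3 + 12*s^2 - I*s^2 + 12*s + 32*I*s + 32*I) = I*(s^2 + 14*s + 49)/(s^3 + s^2*(1 + 12*I) + 4*s*(-8 + 3*I) - 32)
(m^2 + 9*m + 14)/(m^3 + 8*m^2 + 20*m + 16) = (m + 7)/(m^2 + 6*m + 8)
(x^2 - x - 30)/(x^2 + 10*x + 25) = (x - 6)/(x + 5)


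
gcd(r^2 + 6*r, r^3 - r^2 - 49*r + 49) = 1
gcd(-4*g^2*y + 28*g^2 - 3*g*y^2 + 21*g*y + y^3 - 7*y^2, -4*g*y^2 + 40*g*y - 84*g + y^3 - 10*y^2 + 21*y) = -4*g*y + 28*g + y^2 - 7*y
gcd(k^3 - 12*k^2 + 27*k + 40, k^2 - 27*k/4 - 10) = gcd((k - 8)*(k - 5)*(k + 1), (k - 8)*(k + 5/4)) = k - 8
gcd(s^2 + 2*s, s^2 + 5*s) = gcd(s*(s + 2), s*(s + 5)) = s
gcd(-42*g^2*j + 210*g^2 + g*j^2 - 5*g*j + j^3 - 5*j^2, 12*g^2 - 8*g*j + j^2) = 6*g - j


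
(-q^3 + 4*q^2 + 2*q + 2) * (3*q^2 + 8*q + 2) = -3*q^5 + 4*q^4 + 36*q^3 + 30*q^2 + 20*q + 4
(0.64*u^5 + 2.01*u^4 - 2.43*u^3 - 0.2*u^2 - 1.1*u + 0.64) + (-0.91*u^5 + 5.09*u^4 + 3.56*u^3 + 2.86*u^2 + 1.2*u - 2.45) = -0.27*u^5 + 7.1*u^4 + 1.13*u^3 + 2.66*u^2 + 0.0999999999999999*u - 1.81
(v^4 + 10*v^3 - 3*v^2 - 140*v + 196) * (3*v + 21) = 3*v^5 + 51*v^4 + 201*v^3 - 483*v^2 - 2352*v + 4116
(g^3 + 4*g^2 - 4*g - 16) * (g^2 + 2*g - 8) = g^5 + 6*g^4 - 4*g^3 - 56*g^2 + 128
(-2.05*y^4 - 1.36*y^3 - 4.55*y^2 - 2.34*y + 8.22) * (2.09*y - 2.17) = -4.2845*y^5 + 1.6061*y^4 - 6.5583*y^3 + 4.9829*y^2 + 22.2576*y - 17.8374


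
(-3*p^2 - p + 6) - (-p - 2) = 8 - 3*p^2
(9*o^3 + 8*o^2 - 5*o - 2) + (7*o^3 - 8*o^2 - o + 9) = 16*o^3 - 6*o + 7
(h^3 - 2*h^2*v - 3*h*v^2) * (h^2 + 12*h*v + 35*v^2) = h^5 + 10*h^4*v + 8*h^3*v^2 - 106*h^2*v^3 - 105*h*v^4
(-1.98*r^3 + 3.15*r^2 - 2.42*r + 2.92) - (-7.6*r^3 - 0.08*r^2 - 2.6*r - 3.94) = 5.62*r^3 + 3.23*r^2 + 0.18*r + 6.86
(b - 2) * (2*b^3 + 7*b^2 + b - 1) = 2*b^4 + 3*b^3 - 13*b^2 - 3*b + 2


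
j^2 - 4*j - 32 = (j - 8)*(j + 4)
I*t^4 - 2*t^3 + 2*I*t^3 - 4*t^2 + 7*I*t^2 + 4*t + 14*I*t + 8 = (t + 2)*(t - I)*(t + 4*I)*(I*t + 1)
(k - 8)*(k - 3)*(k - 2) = k^3 - 13*k^2 + 46*k - 48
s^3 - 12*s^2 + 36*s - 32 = (s - 8)*(s - 2)^2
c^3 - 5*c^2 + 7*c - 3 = (c - 3)*(c - 1)^2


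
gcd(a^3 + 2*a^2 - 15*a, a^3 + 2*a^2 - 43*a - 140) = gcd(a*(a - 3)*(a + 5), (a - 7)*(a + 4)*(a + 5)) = a + 5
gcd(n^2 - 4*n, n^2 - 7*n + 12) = n - 4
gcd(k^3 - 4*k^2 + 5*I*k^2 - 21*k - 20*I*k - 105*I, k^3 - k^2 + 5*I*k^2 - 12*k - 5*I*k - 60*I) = k^2 + k*(3 + 5*I) + 15*I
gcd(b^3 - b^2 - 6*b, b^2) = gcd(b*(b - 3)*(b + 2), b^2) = b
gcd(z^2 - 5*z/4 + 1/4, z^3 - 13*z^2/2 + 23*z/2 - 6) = z - 1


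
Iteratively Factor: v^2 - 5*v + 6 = (v - 2)*(v - 3)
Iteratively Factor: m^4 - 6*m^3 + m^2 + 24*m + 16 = (m + 1)*(m^3 - 7*m^2 + 8*m + 16) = (m - 4)*(m + 1)*(m^2 - 3*m - 4) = (m - 4)*(m + 1)^2*(m - 4)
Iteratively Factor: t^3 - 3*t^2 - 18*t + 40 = (t - 5)*(t^2 + 2*t - 8) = (t - 5)*(t - 2)*(t + 4)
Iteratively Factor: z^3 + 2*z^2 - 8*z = (z - 2)*(z^2 + 4*z) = (z - 2)*(z + 4)*(z)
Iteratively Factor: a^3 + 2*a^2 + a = (a + 1)*(a^2 + a) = (a + 1)^2*(a)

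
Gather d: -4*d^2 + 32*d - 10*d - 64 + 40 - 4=-4*d^2 + 22*d - 28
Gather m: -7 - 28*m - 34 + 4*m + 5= -24*m - 36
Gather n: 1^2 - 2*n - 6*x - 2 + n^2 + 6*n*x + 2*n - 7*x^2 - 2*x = n^2 + 6*n*x - 7*x^2 - 8*x - 1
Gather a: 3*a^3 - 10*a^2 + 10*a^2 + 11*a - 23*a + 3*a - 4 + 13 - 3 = 3*a^3 - 9*a + 6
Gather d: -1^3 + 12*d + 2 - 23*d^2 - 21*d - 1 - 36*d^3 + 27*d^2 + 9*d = -36*d^3 + 4*d^2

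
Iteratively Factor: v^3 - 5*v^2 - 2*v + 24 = (v + 2)*(v^2 - 7*v + 12) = (v - 4)*(v + 2)*(v - 3)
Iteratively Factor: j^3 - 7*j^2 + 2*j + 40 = (j - 5)*(j^2 - 2*j - 8) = (j - 5)*(j - 4)*(j + 2)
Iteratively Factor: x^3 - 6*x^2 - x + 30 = (x - 3)*(x^2 - 3*x - 10) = (x - 5)*(x - 3)*(x + 2)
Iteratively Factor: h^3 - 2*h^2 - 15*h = (h + 3)*(h^2 - 5*h) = (h - 5)*(h + 3)*(h)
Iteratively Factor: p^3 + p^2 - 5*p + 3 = (p - 1)*(p^2 + 2*p - 3) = (p - 1)*(p + 3)*(p - 1)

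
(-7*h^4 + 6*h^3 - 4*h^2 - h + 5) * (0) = 0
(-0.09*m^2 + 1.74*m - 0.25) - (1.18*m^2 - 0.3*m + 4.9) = -1.27*m^2 + 2.04*m - 5.15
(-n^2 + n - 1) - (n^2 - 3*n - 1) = -2*n^2 + 4*n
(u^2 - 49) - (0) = u^2 - 49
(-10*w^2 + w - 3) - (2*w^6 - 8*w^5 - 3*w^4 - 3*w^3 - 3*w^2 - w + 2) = -2*w^6 + 8*w^5 + 3*w^4 + 3*w^3 - 7*w^2 + 2*w - 5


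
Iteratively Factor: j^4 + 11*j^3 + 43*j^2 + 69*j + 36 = (j + 4)*(j^3 + 7*j^2 + 15*j + 9) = (j + 3)*(j + 4)*(j^2 + 4*j + 3) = (j + 3)^2*(j + 4)*(j + 1)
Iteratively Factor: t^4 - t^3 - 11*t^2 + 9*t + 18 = (t - 2)*(t^3 + t^2 - 9*t - 9) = (t - 2)*(t + 1)*(t^2 - 9) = (t - 2)*(t + 1)*(t + 3)*(t - 3)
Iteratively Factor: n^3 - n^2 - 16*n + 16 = (n + 4)*(n^2 - 5*n + 4) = (n - 1)*(n + 4)*(n - 4)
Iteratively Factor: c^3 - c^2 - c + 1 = (c - 1)*(c^2 - 1) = (c - 1)*(c + 1)*(c - 1)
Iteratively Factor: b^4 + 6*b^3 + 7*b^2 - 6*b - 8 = (b - 1)*(b^3 + 7*b^2 + 14*b + 8) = (b - 1)*(b + 4)*(b^2 + 3*b + 2) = (b - 1)*(b + 1)*(b + 4)*(b + 2)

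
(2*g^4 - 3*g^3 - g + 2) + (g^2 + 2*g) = 2*g^4 - 3*g^3 + g^2 + g + 2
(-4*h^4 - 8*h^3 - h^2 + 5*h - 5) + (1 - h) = -4*h^4 - 8*h^3 - h^2 + 4*h - 4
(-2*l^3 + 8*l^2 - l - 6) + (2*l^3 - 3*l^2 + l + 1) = 5*l^2 - 5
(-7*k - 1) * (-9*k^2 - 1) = 63*k^3 + 9*k^2 + 7*k + 1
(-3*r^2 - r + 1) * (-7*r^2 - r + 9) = 21*r^4 + 10*r^3 - 33*r^2 - 10*r + 9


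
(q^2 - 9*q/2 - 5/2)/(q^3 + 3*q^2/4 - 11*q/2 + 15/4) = 2*(2*q^2 - 9*q - 5)/(4*q^3 + 3*q^2 - 22*q + 15)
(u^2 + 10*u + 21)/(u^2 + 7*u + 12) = (u + 7)/(u + 4)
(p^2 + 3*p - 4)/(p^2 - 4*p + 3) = (p + 4)/(p - 3)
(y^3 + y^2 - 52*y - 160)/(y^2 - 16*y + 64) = (y^2 + 9*y + 20)/(y - 8)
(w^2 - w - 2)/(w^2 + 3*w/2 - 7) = 2*(w + 1)/(2*w + 7)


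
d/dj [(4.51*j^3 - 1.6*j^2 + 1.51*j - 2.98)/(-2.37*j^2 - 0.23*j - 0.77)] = (-10.6887*j^4 - 2.0746*j^3 - 6.4714*j^2 - 11.6612*j - 1.8481)/(5.6169*j^4 + 1.0902*j^3 + 3.7027*j^2 + 0.3542*j + 0.5929)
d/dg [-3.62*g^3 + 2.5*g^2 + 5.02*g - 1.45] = -10.86*g^2 + 5.0*g + 5.02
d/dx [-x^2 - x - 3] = -2*x - 1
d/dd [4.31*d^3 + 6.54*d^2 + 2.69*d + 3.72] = 12.93*d^2 + 13.08*d + 2.69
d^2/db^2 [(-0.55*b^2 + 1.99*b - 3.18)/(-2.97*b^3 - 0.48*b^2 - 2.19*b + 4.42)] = (9.70299*b^6 - 105.321546*b^5 + 298.11969*b^4 + 197.42931*b^3 - 177.982956*b^2 + 245.195784*b + 26.961008)/(26.198073*b^9 + 12.702096*b^8 + 60.006177*b^7 - 98.122158*b^6 + 6.440067*b^5 - 168.642756*b^4 + 156.694959*b^3 - 35.46387*b^2 + 128.354148*b - 86.350888)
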